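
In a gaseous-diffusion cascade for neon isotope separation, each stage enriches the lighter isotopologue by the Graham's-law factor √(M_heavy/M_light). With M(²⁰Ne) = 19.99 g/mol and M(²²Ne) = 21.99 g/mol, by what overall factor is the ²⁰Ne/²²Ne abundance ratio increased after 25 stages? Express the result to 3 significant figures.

3.29

Each stage multiplies the ratio by α = √(21.99/19.99), so after 25 stages the overall factor is α^25 = (21.99/19.99)^(25/2).
= 1.10005^(25/2) = 3.29.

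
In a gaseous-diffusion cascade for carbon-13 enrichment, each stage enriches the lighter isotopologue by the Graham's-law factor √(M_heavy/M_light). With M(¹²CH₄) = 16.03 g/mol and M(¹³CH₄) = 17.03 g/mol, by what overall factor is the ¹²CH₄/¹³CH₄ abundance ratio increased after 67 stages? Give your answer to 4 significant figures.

Overall factor = α^67 with α = √(17.03/16.03), i.e. (17.03/16.03)^(67/2).
= 1.06238^(67/2) = 7.593.

7.593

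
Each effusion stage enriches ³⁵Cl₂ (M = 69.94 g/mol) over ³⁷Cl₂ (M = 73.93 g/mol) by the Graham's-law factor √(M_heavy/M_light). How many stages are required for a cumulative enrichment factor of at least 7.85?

75

Per stage α = (73.93/69.94)^(1/2) = 1.05705^0.5, giving ln α = 0.02774.
Need α^N ≥ 7.85 ⇒ N ≥ ln(7.85) / ln α = 2.061 / 0.02774 = 74.28.
Rounding up, N = 75 stages.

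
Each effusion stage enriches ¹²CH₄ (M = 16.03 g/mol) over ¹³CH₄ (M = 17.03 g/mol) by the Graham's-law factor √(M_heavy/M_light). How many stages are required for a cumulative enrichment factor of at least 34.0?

Per stage α = (17.03/16.03)^(1/2) = 1.06238^0.5, giving ln α = 0.03026.
Need α^N ≥ 34.0 ⇒ N ≥ ln(34.0) / ln α = 3.526 / 0.03026 = 116.55.
Minimum whole number of stages: N = 117.

117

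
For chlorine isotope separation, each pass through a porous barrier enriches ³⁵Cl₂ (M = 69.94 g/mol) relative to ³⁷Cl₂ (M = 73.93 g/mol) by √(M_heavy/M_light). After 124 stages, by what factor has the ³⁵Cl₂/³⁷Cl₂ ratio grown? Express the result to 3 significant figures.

After 124 stages the ratio has grown by (√(73.93/69.94))^124 = (73.93/69.94)^(124/2).
= 1.05705^62 = 31.2.

31.2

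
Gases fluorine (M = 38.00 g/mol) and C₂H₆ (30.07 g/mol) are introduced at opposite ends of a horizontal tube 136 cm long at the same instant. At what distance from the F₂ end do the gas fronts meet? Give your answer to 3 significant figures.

64.0 cm

In equal time, each gas travels a distance ∝ its rate ∝ 1/√M, so d_F₂/d_C₂H₆ = √(M_C₂H₆/M_F₂) = √(30.07/38.00) = 0.8896.
With d_F₂ + d_C₂H₆ = 136 cm, d_C₂H₆ = 136/(1 + 0.8896) = 71.97 cm.
d_F₂ = 136 − 71.97 = 64.0 cm.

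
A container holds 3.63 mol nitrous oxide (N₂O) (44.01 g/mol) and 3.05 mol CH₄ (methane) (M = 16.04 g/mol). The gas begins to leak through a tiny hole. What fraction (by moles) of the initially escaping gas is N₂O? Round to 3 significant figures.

0.418

Rate_i ∝ x_i/√M_i (Graham's law weighted by mole fraction), so the effusate composition follows n_i/√M_i.
So x_N₂O in the escaping gas = (n_N₂O/√M_N₂O) / Σ(n_i/√M_i)
= (3.63/√44.01) / (3.63/√44.01 + 3.05/√16.04) = 0.5472/(0.5472 + 0.7615) = 0.418.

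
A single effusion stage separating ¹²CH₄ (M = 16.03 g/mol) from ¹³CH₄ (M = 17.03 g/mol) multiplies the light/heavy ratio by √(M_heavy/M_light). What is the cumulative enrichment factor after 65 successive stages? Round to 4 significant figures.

7.147

Overall factor = α^65 with α = √(17.03/16.03), i.e. (17.03/16.03)^(65/2).
= 1.06238^(65/2) = 7.147.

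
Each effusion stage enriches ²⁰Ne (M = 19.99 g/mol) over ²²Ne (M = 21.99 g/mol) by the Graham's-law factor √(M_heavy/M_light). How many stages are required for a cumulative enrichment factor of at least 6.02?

38

Per stage α = (21.99/19.99)^(1/2) = 1.10005^0.5, giving ln α = 0.04768.
Need α^N ≥ 6.02 ⇒ N ≥ ln(6.02) / ln α = 1.795 / 0.04768 = 37.65.
So at least 38 stages are needed.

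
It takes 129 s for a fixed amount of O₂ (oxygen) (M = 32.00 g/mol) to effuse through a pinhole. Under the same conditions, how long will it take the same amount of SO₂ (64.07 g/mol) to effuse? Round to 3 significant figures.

Graham's law gives t_SO₂/t_O₂ = √(M_SO₂/M_O₂) = √(64.07/32.00) = √2.002 = 1.415.
So the time for SO₂ is 129 × 1.415 = 183 s.

183 s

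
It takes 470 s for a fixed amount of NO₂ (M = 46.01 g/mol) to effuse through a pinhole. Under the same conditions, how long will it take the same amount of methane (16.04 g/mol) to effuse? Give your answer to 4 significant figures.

277.5 s

Since effusion rate ∝ 1/√M, t_CH₄/t_NO₂ = √(M_CH₄/M_NO₂) = √(16.04/46.01) = √0.3486 = 0.5904.
So the time for CH₄ is 470 × 0.5904 = 277.5 s.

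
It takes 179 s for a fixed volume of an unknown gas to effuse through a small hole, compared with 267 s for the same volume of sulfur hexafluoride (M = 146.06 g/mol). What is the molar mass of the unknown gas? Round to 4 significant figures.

65.65 g/mol

From Graham's law, t_X/t_SF₆ = √(M_X/M_SF₆).
179/267 = 0.6704 = √(M_X/146.06)
M_X = 146.06 × 0.6704² = 146.06 × 0.4495 = 65.65 g/mol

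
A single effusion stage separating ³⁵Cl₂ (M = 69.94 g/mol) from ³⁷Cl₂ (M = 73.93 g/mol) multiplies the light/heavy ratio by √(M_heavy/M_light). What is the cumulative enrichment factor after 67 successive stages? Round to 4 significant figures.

6.415

The single-stage factor is √(M_heavy/M_light), so 67 stages give [√(73.93/69.94)]^67 = (73.93/69.94)^(67/2).
= 1.05705^(67/2) = 6.415.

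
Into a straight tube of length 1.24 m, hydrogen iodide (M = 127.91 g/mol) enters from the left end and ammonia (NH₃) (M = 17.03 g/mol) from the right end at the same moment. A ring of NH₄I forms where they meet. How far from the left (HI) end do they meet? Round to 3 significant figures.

The fronts meet when d_HI + d_NH₃ = L with d_HI/d_NH₃ = √(M_NH₃/M_HI) (Graham's law). Here √(M_NH₃/M_HI) = √(17.03/127.91) = 0.3649.
With d_HI + d_NH₃ = 1.24 m, d_NH₃ = 1.24/(1 + 0.3649) = 0.9085 m.
d_HI = 1.24 − 0.9085 = 0.331 m.

0.331 m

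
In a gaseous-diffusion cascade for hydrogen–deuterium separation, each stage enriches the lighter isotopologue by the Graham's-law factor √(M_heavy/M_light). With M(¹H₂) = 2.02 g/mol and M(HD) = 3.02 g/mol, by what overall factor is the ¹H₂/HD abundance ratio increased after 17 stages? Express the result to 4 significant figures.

After 17 stages the ratio has grown by (√(3.02/2.02))^17 = (3.02/2.02)^(17/2).
= 1.49505^(17/2) = 30.52.

30.52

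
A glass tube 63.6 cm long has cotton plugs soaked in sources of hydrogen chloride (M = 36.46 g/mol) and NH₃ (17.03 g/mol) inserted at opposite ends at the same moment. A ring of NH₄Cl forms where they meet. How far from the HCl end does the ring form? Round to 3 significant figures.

25.8 cm

In equal time, each gas travels a distance ∝ its rate ∝ 1/√M, so d_HCl/d_NH₃ = √(M_NH₃/M_HCl) = √(17.03/36.46) = 0.6834.
With d_HCl + d_NH₃ = 63.6 cm, d_NH₃ = 63.6/(1 + 0.6834) = 37.78 cm.
d_HCl = 63.6 − 37.78 = 25.8 cm.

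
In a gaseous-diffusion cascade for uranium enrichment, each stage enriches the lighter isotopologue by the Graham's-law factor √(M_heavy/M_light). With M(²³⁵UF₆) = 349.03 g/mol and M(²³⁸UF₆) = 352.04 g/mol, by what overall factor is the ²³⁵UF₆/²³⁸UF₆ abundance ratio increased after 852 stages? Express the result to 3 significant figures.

After 852 stages the ratio has grown by (√(352.04/349.03))^852 = (352.04/349.03)^(852/2).
= 1.00862^426 = 38.8.

38.8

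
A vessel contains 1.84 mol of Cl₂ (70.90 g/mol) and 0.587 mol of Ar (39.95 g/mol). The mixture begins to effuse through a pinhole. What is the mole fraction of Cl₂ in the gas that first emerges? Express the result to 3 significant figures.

Effusion rate of each component ∝ n_i/√M_i (partial pressure × 1/√M).
Mole fraction of Cl₂ in the effusate = (n_Cl₂/√M_Cl₂) / (n_Cl₂/√M_Cl₂ + n_Ar/√M_Ar)
= (1.84/√70.90) / (1.84/√70.90 + 0.587/√39.95) = 0.2185/(0.2185 + 0.09287) = 0.702.

0.702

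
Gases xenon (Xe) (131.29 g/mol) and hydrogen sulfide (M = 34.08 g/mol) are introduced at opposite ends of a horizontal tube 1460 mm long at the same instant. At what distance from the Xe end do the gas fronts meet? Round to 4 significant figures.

492.8 mm

Distances travelled in equal time are proportional to diffusion rates, so d_Xe/d_H₂S = √(M_H₂S/M_Xe) = √(34.08/131.29) = 0.5095.
With d_Xe + d_H₂S = 1460 mm, d_H₂S = 1460/(1 + 0.5095) = 967.2 mm.
d_Xe = 1460 − 967.2 = 492.8 mm.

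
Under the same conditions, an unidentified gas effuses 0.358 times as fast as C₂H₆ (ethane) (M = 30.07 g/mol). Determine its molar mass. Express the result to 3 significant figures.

235 g/mol

From Graham's law, rate_X/rate_C₂H₆ = √(M_C₂H₆/M_X).
0.358 = √(30.07/M_X)
M_X = 30.07 / 0.358² = 30.07 / 0.1282 = 235 g/mol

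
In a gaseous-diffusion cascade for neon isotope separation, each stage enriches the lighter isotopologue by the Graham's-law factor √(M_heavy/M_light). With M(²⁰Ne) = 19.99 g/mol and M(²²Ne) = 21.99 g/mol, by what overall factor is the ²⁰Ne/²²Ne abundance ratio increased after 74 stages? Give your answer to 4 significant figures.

34.06

The single-stage factor is √(M_heavy/M_light), so 74 stages give [√(21.99/19.99)]^74 = (21.99/19.99)^(74/2).
= 1.10005^37 = 34.06.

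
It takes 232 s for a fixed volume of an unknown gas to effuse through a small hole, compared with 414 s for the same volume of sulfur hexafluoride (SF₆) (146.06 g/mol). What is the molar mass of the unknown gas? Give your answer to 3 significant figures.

45.9 g/mol

From Graham's law, t_X/t_SF₆ = √(M_X/M_SF₆).
232/414 = 0.5604 = √(M_X/146.06)
M_X = 146.06 × 0.5604² = 146.06 × 0.3140 = 45.9 g/mol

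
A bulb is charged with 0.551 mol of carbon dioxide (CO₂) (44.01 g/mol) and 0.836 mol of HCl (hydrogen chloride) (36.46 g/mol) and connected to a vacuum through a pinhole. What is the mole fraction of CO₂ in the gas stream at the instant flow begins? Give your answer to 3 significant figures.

0.375

Each component's effusion rate ∝ (its partial pressure)·(1/√M) ∝ n_i/√M_i.
x_CO₂(eff) = (n_CO₂/√M_CO₂) / (n_CO₂/√M_CO₂ + n_HCl/√M_HCl)
= (0.551/√44.01) / (0.551/√44.01 + 0.836/√36.46) = 0.08306/(0.08306 + 0.1385) = 0.375.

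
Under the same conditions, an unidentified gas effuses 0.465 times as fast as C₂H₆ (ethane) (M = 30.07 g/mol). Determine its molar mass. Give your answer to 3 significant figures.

Since effusion rate ∝ 1/√M, rate_X/rate_C₂H₆ = √(M_C₂H₆/M_X).
0.465 = √(30.07/M_X)
M_X = 30.07 / 0.465² = 30.07 / 0.2162 = 139 g/mol

139 g/mol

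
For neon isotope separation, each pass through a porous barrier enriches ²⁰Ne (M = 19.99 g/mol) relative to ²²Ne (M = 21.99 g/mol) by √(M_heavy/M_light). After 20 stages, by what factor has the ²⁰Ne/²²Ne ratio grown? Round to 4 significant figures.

2.595

The single-stage factor is √(M_heavy/M_light), so 20 stages give [√(21.99/19.99)]^20 = (21.99/19.99)^(20/2).
= 1.10005^10 = 2.595.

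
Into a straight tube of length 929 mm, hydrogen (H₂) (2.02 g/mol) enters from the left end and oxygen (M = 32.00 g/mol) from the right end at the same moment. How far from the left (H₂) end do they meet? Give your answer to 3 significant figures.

Graham's law gives d_H₂/d_O₂ = rate_H₂/rate_O₂ = √(M_O₂/M_H₂) = √(32.00/2.02) = 3.980.
With d_H₂ + d_O₂ = 929 mm, d_O₂ = 929/(1 + 3.980) = 186.5 mm.
d_H₂ = 929 − 186.5 = 742 mm.

742 mm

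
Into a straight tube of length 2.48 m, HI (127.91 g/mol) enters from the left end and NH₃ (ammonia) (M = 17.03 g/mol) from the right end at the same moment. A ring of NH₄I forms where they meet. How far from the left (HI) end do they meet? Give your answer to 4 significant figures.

0.6630 m

In equal time, each gas travels a distance ∝ its rate ∝ 1/√M, so d_HI/d_NH₃ = √(M_NH₃/M_HI) = √(17.03/127.91) = 0.3649.
With d_HI + d_NH₃ = 2.48 m, d_NH₃ = 2.48/(1 + 0.3649) = 1.817 m.
d_HI = 2.48 − 1.817 = 0.6630 m.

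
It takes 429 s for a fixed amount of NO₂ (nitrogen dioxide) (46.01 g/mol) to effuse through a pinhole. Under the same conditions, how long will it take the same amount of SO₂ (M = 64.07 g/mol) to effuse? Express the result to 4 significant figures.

506.2 s

By Graham's law, t_SO₂/t_NO₂ = √(M_SO₂/M_NO₂) = √(64.07/46.01) = √1.393 = 1.180.
So the time for SO₂ is 429 × 1.180 = 506.2 s.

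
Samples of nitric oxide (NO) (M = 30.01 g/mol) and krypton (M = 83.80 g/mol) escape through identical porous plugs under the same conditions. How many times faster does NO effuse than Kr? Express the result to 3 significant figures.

By Graham's law, rate_NO/rate_Kr = √(M_Kr/M_NO) = √(83.80/30.01) = √2.792 = 1.67.

1.67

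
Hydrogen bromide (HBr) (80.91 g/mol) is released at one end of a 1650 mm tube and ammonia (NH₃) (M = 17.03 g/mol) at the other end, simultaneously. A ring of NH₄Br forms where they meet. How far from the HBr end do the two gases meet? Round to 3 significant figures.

Distances travelled in equal time are proportional to diffusion rates, so d_HBr/d_NH₃ = √(M_NH₃/M_HBr) = √(17.03/80.91) = 0.4588.
With d_HBr + d_NH₃ = 1650 mm, d_NH₃ = 1650/(1 + 0.4588) = 1131 mm.
d_HBr = 1650 − 1131 = 519 mm.

519 mm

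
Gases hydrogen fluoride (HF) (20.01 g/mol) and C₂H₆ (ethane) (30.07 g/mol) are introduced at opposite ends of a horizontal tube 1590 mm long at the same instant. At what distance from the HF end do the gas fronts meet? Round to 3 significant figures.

Graham's law gives d_HF/d_C₂H₆ = rate_HF/rate_C₂H₆ = √(M_C₂H₆/M_HF) = √(30.07/20.01) = 1.226.
With d_HF + d_C₂H₆ = 1590 mm, d_C₂H₆ = 1590/(1 + 1.226) = 714.3 mm.
d_HF = 1590 − 714.3 = 876 mm.

876 mm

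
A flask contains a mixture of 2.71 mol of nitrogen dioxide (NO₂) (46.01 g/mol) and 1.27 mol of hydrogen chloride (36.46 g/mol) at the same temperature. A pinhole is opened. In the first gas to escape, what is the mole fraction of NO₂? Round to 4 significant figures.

The effusion rate of species i is ∝ p_i/√M_i ∝ n_i/√M_i.
So x_NO₂ in the escaping gas = (n_NO₂/√M_NO₂) / Σ(n_i/√M_i)
= (2.71/√46.01) / (2.71/√46.01 + 1.27/√36.46) = 0.3995/(0.3995 + 0.2103) = 0.6551.

0.6551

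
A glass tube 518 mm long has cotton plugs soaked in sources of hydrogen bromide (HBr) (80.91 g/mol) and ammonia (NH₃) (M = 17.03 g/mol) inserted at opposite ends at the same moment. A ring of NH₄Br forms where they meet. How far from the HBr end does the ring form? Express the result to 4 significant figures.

162.9 mm

Graham's law gives d_HBr/d_NH₃ = rate_HBr/rate_NH₃ = √(M_NH₃/M_HBr) = √(17.03/80.91) = 0.4588.
With d_HBr + d_NH₃ = 518 mm, d_NH₃ = 518/(1 + 0.4588) = 355.1 mm.
d_HBr = 518 − 355.1 = 162.9 mm.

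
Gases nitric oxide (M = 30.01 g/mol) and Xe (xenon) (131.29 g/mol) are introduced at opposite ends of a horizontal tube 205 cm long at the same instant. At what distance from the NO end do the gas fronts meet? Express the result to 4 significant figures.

138.7 cm

In equal time, each gas travels a distance ∝ its rate ∝ 1/√M, so d_NO/d_Xe = √(M_Xe/M_NO) = √(131.29/30.01) = 2.092.
With d_NO + d_Xe = 205 cm, d_Xe = 205/(1 + 2.092) = 66.31 cm.
d_NO = 205 − 66.31 = 138.7 cm.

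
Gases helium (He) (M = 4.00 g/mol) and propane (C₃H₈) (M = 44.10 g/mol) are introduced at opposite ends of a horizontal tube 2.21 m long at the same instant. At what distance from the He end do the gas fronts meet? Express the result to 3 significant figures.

Graham's law gives d_He/d_C₃H₈ = rate_He/rate_C₃H₈ = √(M_C₃H₈/M_He) = √(44.10/4.00) = 3.320.
With d_He + d_C₃H₈ = 2.21 m, d_C₃H₈ = 2.21/(1 + 3.320) = 0.5115 m.
d_He = 2.21 − 0.5115 = 1.70 m.

1.70 m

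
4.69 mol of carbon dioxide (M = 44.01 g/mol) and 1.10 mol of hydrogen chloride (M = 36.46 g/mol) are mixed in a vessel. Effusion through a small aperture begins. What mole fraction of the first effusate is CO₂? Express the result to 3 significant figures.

The effusion rate of species i is ∝ p_i/√M_i ∝ n_i/√M_i.
x_CO₂(eff) = (n_CO₂/√M_CO₂) / (n_CO₂/√M_CO₂ + n_HCl/√M_HCl)
= (4.69/√44.01) / (4.69/√44.01 + 1.10/√36.46) = 0.7070/(0.7070 + 0.1822) = 0.795.

0.795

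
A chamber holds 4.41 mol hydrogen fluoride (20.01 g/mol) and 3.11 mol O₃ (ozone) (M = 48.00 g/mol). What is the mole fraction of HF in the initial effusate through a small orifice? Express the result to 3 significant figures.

Each component's effusion rate ∝ (its partial pressure)·(1/√M) ∝ n_i/√M_i.
Mole fraction of HF in the effusate = (n_HF/√M_HF) / (n_HF/√M_HF + n_O₃/√M_O₃)
= (4.41/√20.01) / (4.41/√20.01 + 3.11/√48.00) = 0.9859/(0.9859 + 0.4489) = 0.687.

0.687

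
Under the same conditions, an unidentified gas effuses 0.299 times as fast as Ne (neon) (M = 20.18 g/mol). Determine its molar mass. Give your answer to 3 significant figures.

226 g/mol

Using Graham's law: rate_X/rate_Ne = √(M_Ne/M_X).
0.299 = √(20.18/M_X)
M_X = 20.18 / 0.299² = 20.18 / 0.08940 = 226 g/mol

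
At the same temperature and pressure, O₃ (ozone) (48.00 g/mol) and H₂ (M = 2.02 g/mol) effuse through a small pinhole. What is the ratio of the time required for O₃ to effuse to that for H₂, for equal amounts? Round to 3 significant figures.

4.87

Graham's law gives t_O₃/t_H₂ = √(M_O₃/M_H₂) = √(48.00/2.02) = √23.76 = 4.87.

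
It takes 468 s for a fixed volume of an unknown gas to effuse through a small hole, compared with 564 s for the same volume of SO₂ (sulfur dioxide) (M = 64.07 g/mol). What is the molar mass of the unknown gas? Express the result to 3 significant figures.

Graham's law gives t_X/t_SO₂ = √(M_X/M_SO₂).
468/564 = 0.8298 = √(M_X/64.07)
M_X = 64.07 × 0.8298² = 64.07 × 0.6885 = 44.1 g/mol

44.1 g/mol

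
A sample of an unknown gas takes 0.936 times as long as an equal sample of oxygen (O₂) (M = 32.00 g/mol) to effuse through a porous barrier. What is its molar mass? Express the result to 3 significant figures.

28.0 g/mol

From Graham's law, t_X/t_O₂ = √(M_X/M_O₂).
0.936 = √(M_X/32.00)
M_X = 32.00 × 0.936² = 32.00 × 0.8761 = 28.0 g/mol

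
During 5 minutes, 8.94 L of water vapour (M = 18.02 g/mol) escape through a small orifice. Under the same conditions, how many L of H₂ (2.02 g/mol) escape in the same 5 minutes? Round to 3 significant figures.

Using Graham's law: rate_H₂/rate_H₂O = √(M_H₂O/M_H₂) = √(18.02/2.02) = √8.921 = 2.987.
So the volume for H₂ is 8.94 × 2.987 = 26.7 L.

26.7 L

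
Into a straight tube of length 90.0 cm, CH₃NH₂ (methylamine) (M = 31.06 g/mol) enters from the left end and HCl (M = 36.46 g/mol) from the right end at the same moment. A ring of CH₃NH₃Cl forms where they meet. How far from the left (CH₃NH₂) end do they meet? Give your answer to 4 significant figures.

Distances travelled in equal time are proportional to diffusion rates, so d_CH₃NH₂/d_HCl = √(M_HCl/M_CH₃NH₂) = √(36.46/31.06) = 1.083.
With d_CH₃NH₂ + d_HCl = 90.0 cm, d_HCl = 90.0/(1 + 1.083) = 43.20 cm.
d_CH₃NH₂ = 90.0 − 43.20 = 46.80 cm.

46.80 cm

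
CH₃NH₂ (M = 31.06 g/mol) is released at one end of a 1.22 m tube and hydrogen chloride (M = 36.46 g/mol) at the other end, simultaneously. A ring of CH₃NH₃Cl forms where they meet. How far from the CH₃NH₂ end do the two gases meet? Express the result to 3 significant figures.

The fronts meet when d_CH₃NH₂ + d_HCl = L with d_CH₃NH₂/d_HCl = √(M_HCl/M_CH₃NH₂) (Graham's law). Here √(M_HCl/M_CH₃NH₂) = √(36.46/31.06) = 1.083.
With d_CH₃NH₂ + d_HCl = 1.22 m, d_HCl = 1.22/(1 + 1.083) = 0.5856 m.
d_CH₃NH₂ = 1.22 − 0.5856 = 0.634 m.

0.634 m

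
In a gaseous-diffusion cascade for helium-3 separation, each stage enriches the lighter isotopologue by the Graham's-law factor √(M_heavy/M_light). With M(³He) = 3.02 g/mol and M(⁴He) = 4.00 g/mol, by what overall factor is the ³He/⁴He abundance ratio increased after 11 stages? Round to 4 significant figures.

4.691

The single-stage factor is √(M_heavy/M_light), so 11 stages give [√(4.00/3.02)]^11 = (4.00/3.02)^(11/2).
= 1.32450^(11/2) = 4.691.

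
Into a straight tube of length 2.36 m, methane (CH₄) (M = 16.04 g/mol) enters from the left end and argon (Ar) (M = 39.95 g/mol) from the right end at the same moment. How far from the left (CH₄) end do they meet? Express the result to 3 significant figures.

1.44 m

The fronts meet when d_CH₄ + d_Ar = L with d_CH₄/d_Ar = √(M_Ar/M_CH₄) (Graham's law). Here √(M_Ar/M_CH₄) = √(39.95/16.04) = 1.578.
With d_CH₄ + d_Ar = 2.36 m, d_Ar = 2.36/(1 + 1.578) = 0.9154 m.
d_CH₄ = 2.36 − 0.9154 = 1.44 m.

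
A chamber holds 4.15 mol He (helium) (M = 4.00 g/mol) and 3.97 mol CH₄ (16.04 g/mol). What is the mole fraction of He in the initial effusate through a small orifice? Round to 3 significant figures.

Each component's effusion rate ∝ (its partial pressure)·(1/√M) ∝ n_i/√M_i.
Mole fraction of He in the effusate = (n_He/√M_He) / (n_He/√M_He + n_CH₄/√M_CH₄)
= (4.15/√4.00) / (4.15/√4.00 + 3.97/√16.04) = 2.075/(2.075 + 0.9913) = 0.677.

0.677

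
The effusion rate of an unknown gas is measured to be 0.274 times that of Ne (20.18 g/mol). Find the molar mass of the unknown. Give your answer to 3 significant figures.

269 g/mol

Using Graham's law: rate_X/rate_Ne = √(M_Ne/M_X).
0.274 = √(20.18/M_X)
M_X = 20.18 / 0.274² = 20.18 / 0.07508 = 269 g/mol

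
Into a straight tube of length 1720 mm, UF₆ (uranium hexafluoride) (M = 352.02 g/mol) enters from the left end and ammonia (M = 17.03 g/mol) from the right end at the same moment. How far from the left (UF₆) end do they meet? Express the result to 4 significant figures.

310.1 mm

In equal time, each gas travels a distance ∝ its rate ∝ 1/√M, so d_UF₆/d_NH₃ = √(M_NH₃/M_UF₆) = √(17.03/352.02) = 0.2199.
With d_UF₆ + d_NH₃ = 1720 mm, d_NH₃ = 1720/(1 + 0.2199) = 1410 mm.
d_UF₆ = 1720 − 1410 = 310.1 mm.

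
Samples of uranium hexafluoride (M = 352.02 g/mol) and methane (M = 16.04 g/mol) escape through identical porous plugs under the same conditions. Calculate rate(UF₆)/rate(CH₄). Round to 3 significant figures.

Since effusion rate ∝ 1/√M, rate_UF₆/rate_CH₄ = √(M_CH₄/M_UF₆) = √(16.04/352.02) = √0.04557 = 0.213.

0.213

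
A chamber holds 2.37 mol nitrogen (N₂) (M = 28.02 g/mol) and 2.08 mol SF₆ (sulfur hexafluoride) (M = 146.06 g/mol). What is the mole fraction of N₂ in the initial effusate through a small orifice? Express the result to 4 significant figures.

0.7223

Effusion rate of each component ∝ n_i/√M_i (partial pressure × 1/√M).
So x_N₂ in the escaping gas = (n_N₂/√M_N₂) / Σ(n_i/√M_i)
= (2.37/√28.02) / (2.37/√28.02 + 2.08/√146.06) = 0.4477/(0.4477 + 0.1721) = 0.7223.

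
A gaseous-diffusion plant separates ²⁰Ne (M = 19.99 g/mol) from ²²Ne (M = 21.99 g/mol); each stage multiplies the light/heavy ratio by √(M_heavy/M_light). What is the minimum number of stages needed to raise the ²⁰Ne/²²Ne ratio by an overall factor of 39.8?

Single-stage factor α = √(21.99/19.99), so ln α = ½ ln(1.10005) = 0.04768.
Need α^N ≥ 39.8 ⇒ N ≥ ln(39.8) / ln α = 3.684 / 0.04768 = 77.27.
Minimum whole number of stages: N = 78.

78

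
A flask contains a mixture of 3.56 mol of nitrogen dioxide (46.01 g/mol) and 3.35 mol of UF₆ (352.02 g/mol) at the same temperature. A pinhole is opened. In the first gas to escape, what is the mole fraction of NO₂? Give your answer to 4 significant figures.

Effusion rate of each component ∝ n_i/√M_i (partial pressure × 1/√M).
x_NO₂(eff) = (n_NO₂/√M_NO₂) / (n_NO₂/√M_NO₂ + n_UF₆/√M_UF₆)
= (3.56/√46.01) / (3.56/√46.01 + 3.35/√352.02) = 0.5248/(0.5248 + 0.1786) = 0.7462.

0.7462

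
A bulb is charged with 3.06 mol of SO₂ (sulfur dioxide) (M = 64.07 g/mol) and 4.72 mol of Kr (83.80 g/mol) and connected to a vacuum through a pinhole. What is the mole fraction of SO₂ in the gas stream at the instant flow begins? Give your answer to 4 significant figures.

Each component's effusion rate ∝ (its partial pressure)·(1/√M) ∝ n_i/√M_i.
Mole fraction of SO₂ in the effusate = (n_SO₂/√M_SO₂) / (n_SO₂/√M_SO₂ + n_Kr/√M_Kr)
= (3.06/√64.07) / (3.06/√64.07 + 4.72/√83.80) = 0.3823/(0.3823 + 0.5156) = 0.4258.

0.4258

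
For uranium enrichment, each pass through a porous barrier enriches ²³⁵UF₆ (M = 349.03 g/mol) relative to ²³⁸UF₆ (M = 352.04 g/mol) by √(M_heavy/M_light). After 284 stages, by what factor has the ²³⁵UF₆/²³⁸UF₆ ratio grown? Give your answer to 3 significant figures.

After 284 stages the ratio has grown by (√(352.04/349.03))^284 = (352.04/349.03)^(284/2).
= 1.00862^142 = 3.38.

3.38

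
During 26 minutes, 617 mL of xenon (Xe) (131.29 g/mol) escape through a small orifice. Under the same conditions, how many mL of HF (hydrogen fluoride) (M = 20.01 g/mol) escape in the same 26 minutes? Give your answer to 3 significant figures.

1580 mL

Since effusion rate ∝ 1/√M, rate_HF/rate_Xe = √(M_Xe/M_HF) = √(131.29/20.01) = √6.561 = 2.561.
So the volume for HF is 617 × 2.561 = 1580 mL.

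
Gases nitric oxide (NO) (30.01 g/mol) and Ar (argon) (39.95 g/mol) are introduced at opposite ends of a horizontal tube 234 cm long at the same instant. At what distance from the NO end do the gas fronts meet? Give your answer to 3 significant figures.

125 cm

Distances travelled in equal time are proportional to diffusion rates, so d_NO/d_Ar = √(M_Ar/M_NO) = √(39.95/30.01) = 1.154.
With d_NO + d_Ar = 234 cm, d_Ar = 234/(1 + 1.154) = 108.6 cm.
d_NO = 234 − 108.6 = 125 cm.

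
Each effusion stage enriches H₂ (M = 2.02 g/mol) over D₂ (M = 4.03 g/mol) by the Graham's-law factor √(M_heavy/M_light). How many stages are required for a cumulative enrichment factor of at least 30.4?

Per stage α = (4.03/2.02)^(1/2) = 1.99505^0.5, giving ln α = 0.3453.
Need α^N ≥ 30.4 ⇒ N ≥ ln(30.4) / ln α = 3.414 / 0.3453 = 9.89.
Minimum whole number of stages: N = 10.

10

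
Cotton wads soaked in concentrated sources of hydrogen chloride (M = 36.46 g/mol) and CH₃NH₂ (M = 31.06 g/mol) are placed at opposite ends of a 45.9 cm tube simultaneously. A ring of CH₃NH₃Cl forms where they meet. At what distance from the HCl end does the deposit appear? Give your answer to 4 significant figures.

In equal time, each gas travels a distance ∝ its rate ∝ 1/√M, so d_HCl/d_CH₃NH₂ = √(M_CH₃NH₂/M_HCl) = √(31.06/36.46) = 0.9230.
With d_HCl + d_CH₃NH₂ = 45.9 cm, d_CH₃NH₂ = 45.9/(1 + 0.9230) = 23.87 cm.
d_HCl = 45.9 − 23.87 = 22.03 cm.

22.03 cm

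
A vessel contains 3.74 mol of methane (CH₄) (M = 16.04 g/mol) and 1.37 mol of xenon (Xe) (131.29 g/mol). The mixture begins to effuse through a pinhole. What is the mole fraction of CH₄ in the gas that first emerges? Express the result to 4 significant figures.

0.8865

Effusion rate of each component ∝ n_i/√M_i (partial pressure × 1/√M).
Mole fraction of CH₄ in the effusate = (n_CH₄/√M_CH₄) / (n_CH₄/√M_CH₄ + n_Xe/√M_Xe)
= (3.74/√16.04) / (3.74/√16.04 + 1.37/√131.29) = 0.9338/(0.9338 + 0.1196) = 0.8865.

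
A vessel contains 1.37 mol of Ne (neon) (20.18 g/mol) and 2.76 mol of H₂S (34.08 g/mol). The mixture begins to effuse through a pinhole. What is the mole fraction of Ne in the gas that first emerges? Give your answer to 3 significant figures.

0.392

Each component's effusion rate ∝ (its partial pressure)·(1/√M) ∝ n_i/√M_i.
Mole fraction of Ne in the effusate = (n_Ne/√M_Ne) / (n_Ne/√M_Ne + n_H₂S/√M_H₂S)
= (1.37/√20.18) / (1.37/√20.18 + 2.76/√34.08) = 0.3050/(0.3050 + 0.4728) = 0.392.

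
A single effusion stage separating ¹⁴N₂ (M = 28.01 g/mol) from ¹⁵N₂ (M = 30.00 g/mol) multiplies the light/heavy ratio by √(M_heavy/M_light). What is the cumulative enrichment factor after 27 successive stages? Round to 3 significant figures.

2.53

Overall factor = α^27 with α = √(30.00/28.01), i.e. (30.00/28.01)^(27/2).
= 1.07105^(27/2) = 2.53.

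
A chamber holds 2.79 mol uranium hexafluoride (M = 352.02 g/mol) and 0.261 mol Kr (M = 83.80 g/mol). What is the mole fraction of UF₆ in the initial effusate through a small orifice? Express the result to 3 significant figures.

Rate_i ∝ x_i/√M_i (Graham's law weighted by mole fraction), so the effusate composition follows n_i/√M_i.
x_UF₆(eff) = (n_UF₆/√M_UF₆) / (n_UF₆/√M_UF₆ + n_Kr/√M_Kr)
= (2.79/√352.02) / (2.79/√352.02 + 0.261/√83.80) = 0.1487/(0.1487 + 0.02851) = 0.839.

0.839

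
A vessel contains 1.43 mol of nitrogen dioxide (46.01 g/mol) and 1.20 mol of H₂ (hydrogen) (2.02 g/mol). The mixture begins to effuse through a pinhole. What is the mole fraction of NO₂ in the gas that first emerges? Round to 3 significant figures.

Each component's effusion rate ∝ (its partial pressure)·(1/√M) ∝ n_i/√M_i.
Mole fraction of NO₂ in the effusate = (n_NO₂/√M_NO₂) / (n_NO₂/√M_NO₂ + n_H₂/√M_H₂)
= (1.43/√46.01) / (1.43/√46.01 + 1.20/√2.02) = 0.2108/(0.2108 + 0.8443) = 0.200.

0.200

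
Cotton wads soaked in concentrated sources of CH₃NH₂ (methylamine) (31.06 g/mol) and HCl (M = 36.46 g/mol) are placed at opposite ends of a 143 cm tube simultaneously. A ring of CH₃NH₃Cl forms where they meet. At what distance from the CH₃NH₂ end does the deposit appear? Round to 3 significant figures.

In equal time, each gas travels a distance ∝ its rate ∝ 1/√M, so d_CH₃NH₂/d_HCl = √(M_HCl/M_CH₃NH₂) = √(36.46/31.06) = 1.083.
With d_CH₃NH₂ + d_HCl = 143 cm, d_HCl = 143/(1 + 1.083) = 68.64 cm.
d_CH₃NH₂ = 143 − 68.64 = 74.4 cm.

74.4 cm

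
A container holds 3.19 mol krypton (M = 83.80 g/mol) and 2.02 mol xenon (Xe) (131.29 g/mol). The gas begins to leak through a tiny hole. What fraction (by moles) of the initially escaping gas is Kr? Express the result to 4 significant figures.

0.6641

Each component's effusion rate ∝ (its partial pressure)·(1/√M) ∝ n_i/√M_i.
So x_Kr in the escaping gas = (n_Kr/√M_Kr) / Σ(n_i/√M_i)
= (3.19/√83.80) / (3.19/√83.80 + 2.02/√131.29) = 0.3485/(0.3485 + 0.1763) = 0.6641.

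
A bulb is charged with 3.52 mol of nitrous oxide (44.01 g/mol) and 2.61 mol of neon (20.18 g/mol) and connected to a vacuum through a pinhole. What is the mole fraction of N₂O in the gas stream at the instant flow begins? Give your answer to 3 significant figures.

The effusion rate of species i is ∝ p_i/√M_i ∝ n_i/√M_i.
x_N₂O(eff) = (n_N₂O/√M_N₂O) / (n_N₂O/√M_N₂O + n_Ne/√M_Ne)
= (3.52/√44.01) / (3.52/√44.01 + 2.61/√20.18) = 0.5306/(0.5306 + 0.5810) = 0.477.

0.477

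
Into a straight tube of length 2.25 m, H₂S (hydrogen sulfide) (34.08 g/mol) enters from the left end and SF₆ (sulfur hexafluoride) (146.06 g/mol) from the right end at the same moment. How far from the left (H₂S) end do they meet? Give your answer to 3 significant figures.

In equal time, each gas travels a distance ∝ its rate ∝ 1/√M, so d_H₂S/d_SF₆ = √(M_SF₆/M_H₂S) = √(146.06/34.08) = 2.070.
With d_H₂S + d_SF₆ = 2.25 m, d_SF₆ = 2.25/(1 + 2.070) = 0.7328 m.
d_H₂S = 2.25 − 0.7328 = 1.52 m.

1.52 m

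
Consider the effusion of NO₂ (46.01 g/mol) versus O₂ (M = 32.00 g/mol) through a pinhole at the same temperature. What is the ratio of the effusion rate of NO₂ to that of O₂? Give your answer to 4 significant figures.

0.8340

Since effusion rate ∝ 1/√M, rate_NO₂/rate_O₂ = √(M_O₂/M_NO₂) = √(32.00/46.01) = √0.6955 = 0.8340.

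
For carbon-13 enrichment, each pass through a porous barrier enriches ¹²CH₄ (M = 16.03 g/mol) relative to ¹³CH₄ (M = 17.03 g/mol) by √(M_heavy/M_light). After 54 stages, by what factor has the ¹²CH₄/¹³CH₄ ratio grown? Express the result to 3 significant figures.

Each stage multiplies the ratio by α = √(17.03/16.03), so after 54 stages the overall factor is α^54 = (17.03/16.03)^(54/2).
= 1.06238^27 = 5.12.

5.12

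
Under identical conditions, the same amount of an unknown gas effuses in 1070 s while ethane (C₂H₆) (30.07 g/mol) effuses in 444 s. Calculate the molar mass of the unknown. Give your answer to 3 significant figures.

175 g/mol

From Graham's law, t_X/t_C₂H₆ = √(M_X/M_C₂H₆).
1070/444 = 2.410 = √(M_X/30.07)
M_X = 30.07 × 2.410² = 30.07 × 5.808 = 175 g/mol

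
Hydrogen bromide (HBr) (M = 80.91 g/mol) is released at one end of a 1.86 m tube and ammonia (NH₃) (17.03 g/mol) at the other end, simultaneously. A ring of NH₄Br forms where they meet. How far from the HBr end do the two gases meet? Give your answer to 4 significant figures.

0.5850 m

Graham's law gives d_HBr/d_NH₃ = rate_HBr/rate_NH₃ = √(M_NH₃/M_HBr) = √(17.03/80.91) = 0.4588.
With d_HBr + d_NH₃ = 1.86 m, d_NH₃ = 1.86/(1 + 0.4588) = 1.275 m.
d_HBr = 1.86 − 1.275 = 0.5850 m.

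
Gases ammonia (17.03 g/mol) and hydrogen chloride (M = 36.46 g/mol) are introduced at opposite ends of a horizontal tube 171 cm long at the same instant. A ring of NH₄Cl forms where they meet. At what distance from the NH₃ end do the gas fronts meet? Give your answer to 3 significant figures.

102 cm

Graham's law gives d_NH₃/d_HCl = rate_NH₃/rate_HCl = √(M_HCl/M_NH₃) = √(36.46/17.03) = 1.463.
With d_NH₃ + d_HCl = 171 cm, d_HCl = 171/(1 + 1.463) = 69.42 cm.
d_NH₃ = 171 − 69.42 = 102 cm.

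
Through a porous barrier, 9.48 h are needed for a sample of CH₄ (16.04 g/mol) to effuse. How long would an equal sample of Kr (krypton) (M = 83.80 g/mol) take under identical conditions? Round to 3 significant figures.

21.7 h

Since effusion rate ∝ 1/√M, t_Kr/t_CH₄ = √(M_Kr/M_CH₄) = √(83.80/16.04) = √5.224 = 2.286.
So the time for Kr is 9.48 × 2.286 = 21.7 h.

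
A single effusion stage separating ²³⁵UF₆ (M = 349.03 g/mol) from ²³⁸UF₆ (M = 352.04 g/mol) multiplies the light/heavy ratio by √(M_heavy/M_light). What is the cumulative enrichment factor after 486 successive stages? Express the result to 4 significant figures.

Overall factor = α^486 with α = √(352.04/349.03), i.e. (352.04/349.03)^(486/2).
= 1.00862^243 = 8.058.

8.058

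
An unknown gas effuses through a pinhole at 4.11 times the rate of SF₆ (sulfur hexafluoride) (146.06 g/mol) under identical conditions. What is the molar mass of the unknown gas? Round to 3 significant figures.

Graham's law gives rate_X/rate_SF₆ = √(M_SF₆/M_X).
4.11 = √(146.06/M_X)
M_X = 146.06 / 4.11² = 146.06 / 16.89 = 8.65 g/mol

8.65 g/mol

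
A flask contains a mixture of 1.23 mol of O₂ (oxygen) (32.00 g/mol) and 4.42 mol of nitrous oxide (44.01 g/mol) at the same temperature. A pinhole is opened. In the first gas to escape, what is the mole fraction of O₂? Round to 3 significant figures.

Effusion rate of each component ∝ n_i/√M_i (partial pressure × 1/√M).
Mole fraction of O₂ in the effusate = (n_O₂/√M_O₂) / (n_O₂/√M_O₂ + n_N₂O/√M_N₂O)
= (1.23/√32.00) / (1.23/√32.00 + 4.42/√44.01) = 0.2174/(0.2174 + 0.6663) = 0.246.

0.246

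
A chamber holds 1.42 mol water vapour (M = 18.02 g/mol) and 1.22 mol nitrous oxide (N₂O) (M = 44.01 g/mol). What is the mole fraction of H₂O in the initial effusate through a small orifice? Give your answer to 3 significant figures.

Effusion rate of each component ∝ n_i/√M_i (partial pressure × 1/√M).
Mole fraction of H₂O in the effusate = (n_H₂O/√M_H₂O) / (n_H₂O/√M_H₂O + n_N₂O/√M_N₂O)
= (1.42/√18.02) / (1.42/√18.02 + 1.22/√44.01) = 0.3345/(0.3345 + 0.1839) = 0.645.

0.645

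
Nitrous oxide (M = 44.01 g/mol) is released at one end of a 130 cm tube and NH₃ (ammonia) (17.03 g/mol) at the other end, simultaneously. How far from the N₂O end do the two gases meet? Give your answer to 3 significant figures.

49.9 cm

Graham's law gives d_N₂O/d_NH₃ = rate_N₂O/rate_NH₃ = √(M_NH₃/M_N₂O) = √(17.03/44.01) = 0.6221.
With d_N₂O + d_NH₃ = 130 cm, d_NH₃ = 130/(1 + 0.6221) = 80.15 cm.
d_N₂O = 130 − 80.15 = 49.9 cm.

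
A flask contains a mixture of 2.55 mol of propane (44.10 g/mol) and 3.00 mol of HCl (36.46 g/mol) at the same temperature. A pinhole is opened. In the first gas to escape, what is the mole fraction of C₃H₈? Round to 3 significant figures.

0.436

Rate_i ∝ x_i/√M_i (Graham's law weighted by mole fraction), so the effusate composition follows n_i/√M_i.
x_C₃H₈(eff) = (n_C₃H₈/√M_C₃H₈) / (n_C₃H₈/√M_C₃H₈ + n_HCl/√M_HCl)
= (2.55/√44.10) / (2.55/√44.10 + 3.00/√36.46) = 0.3840/(0.3840 + 0.4968) = 0.436.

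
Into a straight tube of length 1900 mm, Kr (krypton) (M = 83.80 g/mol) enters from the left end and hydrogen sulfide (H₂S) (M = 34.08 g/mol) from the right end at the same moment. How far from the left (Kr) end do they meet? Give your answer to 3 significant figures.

Graham's law gives d_Kr/d_H₂S = rate_Kr/rate_H₂S = √(M_H₂S/M_Kr) = √(34.08/83.80) = 0.6377.
With d_Kr + d_H₂S = 1900 mm, d_H₂S = 1900/(1 + 0.6377) = 1160 mm.
d_Kr = 1900 − 1160 = 740 mm.

740 mm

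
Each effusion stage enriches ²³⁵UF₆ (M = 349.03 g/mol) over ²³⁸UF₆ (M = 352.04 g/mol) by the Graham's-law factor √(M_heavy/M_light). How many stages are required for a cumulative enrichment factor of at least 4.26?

338

Single-stage factor α = √(352.04/349.03), so ln α = ½ ln(1.00862) = 0.004293.
Need α^N ≥ 4.26 ⇒ N ≥ ln(4.26) / ln α = 1.449 / 0.004293 = 337.55.
Rounding up, N = 338 stages.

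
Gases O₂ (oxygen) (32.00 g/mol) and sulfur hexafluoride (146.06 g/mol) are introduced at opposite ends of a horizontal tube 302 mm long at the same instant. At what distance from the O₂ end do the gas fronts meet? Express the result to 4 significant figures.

205.7 mm

The fronts meet when d_O₂ + d_SF₆ = L with d_O₂/d_SF₆ = √(M_SF₆/M_O₂) (Graham's law). Here √(M_SF₆/M_O₂) = √(146.06/32.00) = 2.136.
With d_O₂ + d_SF₆ = 302 mm, d_SF₆ = 302/(1 + 2.136) = 96.29 mm.
d_O₂ = 302 − 96.29 = 205.7 mm.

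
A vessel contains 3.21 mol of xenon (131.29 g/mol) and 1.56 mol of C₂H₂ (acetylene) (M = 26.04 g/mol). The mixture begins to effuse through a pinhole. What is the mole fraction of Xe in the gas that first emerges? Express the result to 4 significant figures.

0.4782

Effusion rate of each component ∝ n_i/√M_i (partial pressure × 1/√M).
So x_Xe in the escaping gas = (n_Xe/√M_Xe) / Σ(n_i/√M_i)
= (3.21/√131.29) / (3.21/√131.29 + 1.56/√26.04) = 0.2801/(0.2801 + 0.3057) = 0.4782.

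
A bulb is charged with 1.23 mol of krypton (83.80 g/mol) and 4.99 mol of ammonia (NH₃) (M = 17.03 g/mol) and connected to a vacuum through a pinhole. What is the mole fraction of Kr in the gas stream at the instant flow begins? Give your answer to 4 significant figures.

Effusion rate of each component ∝ n_i/√M_i (partial pressure × 1/√M).
x_Kr(eff) = (n_Kr/√M_Kr) / (n_Kr/√M_Kr + n_NH₃/√M_NH₃)
= (1.23/√83.80) / (1.23/√83.80 + 4.99/√17.03) = 0.1344/(0.1344 + 1.209) = 0.1000.

0.1000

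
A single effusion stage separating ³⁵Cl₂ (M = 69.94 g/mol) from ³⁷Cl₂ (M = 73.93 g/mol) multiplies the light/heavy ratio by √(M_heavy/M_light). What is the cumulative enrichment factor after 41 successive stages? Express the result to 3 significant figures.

Each stage multiplies the ratio by α = √(73.93/69.94), so after 41 stages the overall factor is α^41 = (73.93/69.94)^(41/2).
= 1.05705^(41/2) = 3.12.

3.12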